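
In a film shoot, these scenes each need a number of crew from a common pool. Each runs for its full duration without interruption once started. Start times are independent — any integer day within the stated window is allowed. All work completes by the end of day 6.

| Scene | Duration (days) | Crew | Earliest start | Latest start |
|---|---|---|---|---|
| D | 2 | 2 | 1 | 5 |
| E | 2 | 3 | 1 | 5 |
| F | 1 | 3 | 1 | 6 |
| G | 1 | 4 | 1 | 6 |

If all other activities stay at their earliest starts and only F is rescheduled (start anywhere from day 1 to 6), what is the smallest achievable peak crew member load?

F@1: d1:12  d2:5  d3:0  d4:0  d5:0  d6:0 → peak 12
F@2: d1:9  d2:8  d3:0  d4:0  d5:0  d6:0 → peak 9
F@3: d1:9  d2:5  d3:3  d4:0  d5:0  d6:0 → peak 9
F@4: d1:9  d2:5  d3:0  d4:3  d5:0  d6:0 → peak 9
F@5: d1:9  d2:5  d3:0  d4:0  d5:3  d6:0 → peak 9
F@6: d1:9  d2:5  d3:0  d4:0  d5:0  d6:3 → peak 9
Best is F@2, peak 9.

9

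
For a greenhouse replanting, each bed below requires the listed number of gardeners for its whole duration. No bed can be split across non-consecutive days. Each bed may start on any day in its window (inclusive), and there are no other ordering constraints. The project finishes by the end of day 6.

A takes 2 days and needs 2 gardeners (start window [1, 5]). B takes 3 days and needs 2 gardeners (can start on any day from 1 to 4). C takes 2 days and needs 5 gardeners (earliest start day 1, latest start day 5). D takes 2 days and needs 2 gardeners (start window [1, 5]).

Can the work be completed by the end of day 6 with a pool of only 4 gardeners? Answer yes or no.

The minimum achievable peak is 5; 4 < 5, so no feasible schedule stays within the cap.

no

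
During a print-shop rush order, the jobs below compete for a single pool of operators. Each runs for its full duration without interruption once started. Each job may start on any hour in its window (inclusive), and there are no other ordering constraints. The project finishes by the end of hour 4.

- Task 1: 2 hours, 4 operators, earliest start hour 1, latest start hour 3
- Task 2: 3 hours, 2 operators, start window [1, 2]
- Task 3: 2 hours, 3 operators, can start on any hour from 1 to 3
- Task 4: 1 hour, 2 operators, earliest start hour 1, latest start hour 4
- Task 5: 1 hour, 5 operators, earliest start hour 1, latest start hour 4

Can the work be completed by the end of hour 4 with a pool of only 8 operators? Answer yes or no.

yes

Schedule Task 1@1, Task 2@1, Task 3@3, Task 4@1, Task 5@4: h1:8  h2:6  h3:5  h4:8 — peak 8 ≤ 8.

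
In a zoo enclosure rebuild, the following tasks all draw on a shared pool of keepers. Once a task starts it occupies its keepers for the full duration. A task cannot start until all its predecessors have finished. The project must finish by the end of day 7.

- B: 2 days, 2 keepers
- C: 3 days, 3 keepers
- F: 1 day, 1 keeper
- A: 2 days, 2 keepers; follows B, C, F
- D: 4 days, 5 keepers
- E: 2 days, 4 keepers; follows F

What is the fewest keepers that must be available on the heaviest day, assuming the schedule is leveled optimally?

Early-start (B@1, C@1, F@1, A@4, D@1, E@2) gives peak 14: d1:11  d2:14  d3:12  d4:7  d5:2  d6:0  d7:0.
Shift B→4, A→6, D→4.
Schedule B@4, C@1, F@1, A@6, D@4, E@2: d1:4  d2:7  d3:7  d4:7  d5:7  d6:7  d7:7 — peak 7.
Total keeper-days = 46 over 7 days ⇒ peak ≥ ⌈46/7⌉ = 7, so 7 is optimal.

7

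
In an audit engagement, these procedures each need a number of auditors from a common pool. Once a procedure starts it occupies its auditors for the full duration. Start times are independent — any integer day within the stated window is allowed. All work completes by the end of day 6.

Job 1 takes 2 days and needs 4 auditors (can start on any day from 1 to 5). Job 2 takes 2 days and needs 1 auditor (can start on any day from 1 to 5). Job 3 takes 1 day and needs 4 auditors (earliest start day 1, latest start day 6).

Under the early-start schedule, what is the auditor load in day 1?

At early start, day 1 has: Job 1, Job 2, Job 3.
Demand: 4 + 1 + 4 = 9.

9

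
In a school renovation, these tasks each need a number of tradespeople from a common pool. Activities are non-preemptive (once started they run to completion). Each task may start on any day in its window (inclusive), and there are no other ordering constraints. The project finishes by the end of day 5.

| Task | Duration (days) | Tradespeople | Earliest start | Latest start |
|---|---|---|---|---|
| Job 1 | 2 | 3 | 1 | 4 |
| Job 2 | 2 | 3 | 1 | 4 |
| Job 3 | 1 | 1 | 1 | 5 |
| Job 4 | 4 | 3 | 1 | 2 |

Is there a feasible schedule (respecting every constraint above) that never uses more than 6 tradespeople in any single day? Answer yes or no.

Schedule Job 1@1, Job 2@3, Job 3@1, Job 4@2: d1:4  d2:6  d3:6  d4:6  d5:3 — peak 6 ≤ 6.

yes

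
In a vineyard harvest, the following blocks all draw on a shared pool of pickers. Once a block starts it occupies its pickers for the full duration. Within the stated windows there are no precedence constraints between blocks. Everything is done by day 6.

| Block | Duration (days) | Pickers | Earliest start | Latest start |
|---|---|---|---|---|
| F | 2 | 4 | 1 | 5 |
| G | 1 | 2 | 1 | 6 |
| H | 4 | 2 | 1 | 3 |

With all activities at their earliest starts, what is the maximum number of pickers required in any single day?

Early-start schedule: F@1, G@1, H@1.
Load per day: day 1: 8, day 2: 6, day 3: 2, day 4: 2, day 5: 0, day 6: 0.
Peak is 8.

8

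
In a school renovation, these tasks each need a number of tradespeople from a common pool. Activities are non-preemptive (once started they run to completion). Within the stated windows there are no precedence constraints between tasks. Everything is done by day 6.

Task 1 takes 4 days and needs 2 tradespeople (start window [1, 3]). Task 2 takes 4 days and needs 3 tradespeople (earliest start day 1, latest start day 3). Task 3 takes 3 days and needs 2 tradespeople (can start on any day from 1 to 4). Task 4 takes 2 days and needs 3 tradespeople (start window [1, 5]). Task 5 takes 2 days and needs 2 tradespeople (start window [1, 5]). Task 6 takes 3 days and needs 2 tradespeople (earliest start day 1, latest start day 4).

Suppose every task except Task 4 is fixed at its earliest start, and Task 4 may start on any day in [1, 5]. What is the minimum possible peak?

Task 4@1: d1:14  d2:14  d3:9  d4:5  d5:0  d6:0 → peak 14
Task 4@2: d1:11  d2:14  d3:12  d4:5  d5:0  d6:0 → peak 14
Task 4@3: d1:11  d2:11  d3:12  d4:8  d5:0  d6:0 → peak 12
Task 4@4: d1:11  d2:11  d3:9  d4:8  d5:3  d6:0 → peak 11
Task 4@5: d1:11  d2:11  d3:9  d4:5  d5:3  d6:3 → peak 11
Best is Task 4@4, peak 11.

11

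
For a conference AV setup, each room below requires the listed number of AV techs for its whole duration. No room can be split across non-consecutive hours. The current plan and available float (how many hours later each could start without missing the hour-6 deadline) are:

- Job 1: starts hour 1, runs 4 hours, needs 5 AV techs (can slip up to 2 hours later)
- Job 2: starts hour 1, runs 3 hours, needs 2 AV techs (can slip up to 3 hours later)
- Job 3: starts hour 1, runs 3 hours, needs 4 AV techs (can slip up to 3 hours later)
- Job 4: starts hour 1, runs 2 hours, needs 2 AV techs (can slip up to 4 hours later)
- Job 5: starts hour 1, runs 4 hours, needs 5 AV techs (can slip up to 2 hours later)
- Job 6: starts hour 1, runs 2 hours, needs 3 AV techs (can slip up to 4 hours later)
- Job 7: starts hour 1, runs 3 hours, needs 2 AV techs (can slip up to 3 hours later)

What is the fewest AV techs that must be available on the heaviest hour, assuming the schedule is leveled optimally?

14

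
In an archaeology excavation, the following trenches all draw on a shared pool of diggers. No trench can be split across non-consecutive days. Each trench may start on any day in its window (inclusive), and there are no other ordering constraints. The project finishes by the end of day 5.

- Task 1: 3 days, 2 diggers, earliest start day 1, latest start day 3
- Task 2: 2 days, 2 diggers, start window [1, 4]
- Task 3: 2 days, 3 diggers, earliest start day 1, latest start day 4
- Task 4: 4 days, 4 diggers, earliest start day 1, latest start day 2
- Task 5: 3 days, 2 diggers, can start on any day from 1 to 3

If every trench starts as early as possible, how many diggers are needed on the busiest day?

13

Early-start schedule: Task 1@1, Task 2@1, Task 3@1, Task 4@1, Task 5@1.
Load per day: day 1: 13, day 2: 13, day 3: 8, day 4: 4, day 5: 0.
Peak is 13.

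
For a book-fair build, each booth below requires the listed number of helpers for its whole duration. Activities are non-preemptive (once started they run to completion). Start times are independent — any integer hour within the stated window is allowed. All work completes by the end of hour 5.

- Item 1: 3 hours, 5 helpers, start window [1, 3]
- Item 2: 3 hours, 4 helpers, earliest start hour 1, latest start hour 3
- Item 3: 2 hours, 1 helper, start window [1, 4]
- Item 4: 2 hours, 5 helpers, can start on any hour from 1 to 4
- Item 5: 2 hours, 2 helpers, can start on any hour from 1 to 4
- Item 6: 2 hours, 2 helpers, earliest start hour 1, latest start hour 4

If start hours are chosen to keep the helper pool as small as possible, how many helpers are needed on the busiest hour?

Early-start (Item 1@1, Item 2@1, Item 3@1, Item 4@1, Item 5@1, Item 6@1) gives peak 19: h1:19  h2:19  h3:9  h4:0  h5:0.
Shift Item 4→4, Item 5→4, Item 6→4.
Schedule Item 1@1, Item 2@1, Item 3@1, Item 4@4, Item 5@4, Item 6@4: h1:10  h2:10  h3:9  h4:9  h5:9 — peak 10.
Total helper-hours = 47 over 5 hours ⇒ peak ≥ ⌈47/5⌉ = 10, so 10 is optimal.

10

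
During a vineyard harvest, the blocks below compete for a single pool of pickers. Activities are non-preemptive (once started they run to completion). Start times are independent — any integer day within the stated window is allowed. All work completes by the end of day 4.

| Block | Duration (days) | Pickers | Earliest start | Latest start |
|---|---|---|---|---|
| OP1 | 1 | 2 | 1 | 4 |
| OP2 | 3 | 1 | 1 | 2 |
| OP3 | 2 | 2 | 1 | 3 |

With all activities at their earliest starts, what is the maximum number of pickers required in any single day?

5

Early-start schedule: OP1@1, OP2@1, OP3@1.
Load per day: day 1: 5, day 2: 3, day 3: 1, day 4: 0.
Peak is 5.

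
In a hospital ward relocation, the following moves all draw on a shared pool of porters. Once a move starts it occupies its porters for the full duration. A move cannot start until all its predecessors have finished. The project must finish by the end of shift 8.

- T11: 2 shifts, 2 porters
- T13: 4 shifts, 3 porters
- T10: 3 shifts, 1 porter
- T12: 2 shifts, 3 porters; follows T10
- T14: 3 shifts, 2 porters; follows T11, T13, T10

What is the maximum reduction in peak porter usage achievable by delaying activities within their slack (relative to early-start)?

1

Early-start peak: s1:6  s2:6  s3:4  s4:6  s5:5  s6:2  s7:2  s8:0 ⇒ 6.
Leveled (T11@1, T13@1, T10@3, T12@6, T14@6): s1:5  s2:5  s3:4  s4:4  s5:1  s6:5  s7:5  s8:2 ⇒ 5.
Reduction 6 − 5 = 1.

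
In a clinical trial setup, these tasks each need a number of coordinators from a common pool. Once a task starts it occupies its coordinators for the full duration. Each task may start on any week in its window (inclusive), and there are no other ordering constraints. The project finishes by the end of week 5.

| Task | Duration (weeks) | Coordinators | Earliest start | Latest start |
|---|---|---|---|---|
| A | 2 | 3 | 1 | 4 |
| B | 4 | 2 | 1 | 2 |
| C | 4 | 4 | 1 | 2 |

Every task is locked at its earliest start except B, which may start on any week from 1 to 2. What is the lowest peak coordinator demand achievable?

B@1: w1:9  w2:9  w3:6  w4:6  w5:0 → peak 9
B@2: w1:7  w2:9  w3:6  w4:6  w5:2 → peak 9
Best is B@1, peak 9.

9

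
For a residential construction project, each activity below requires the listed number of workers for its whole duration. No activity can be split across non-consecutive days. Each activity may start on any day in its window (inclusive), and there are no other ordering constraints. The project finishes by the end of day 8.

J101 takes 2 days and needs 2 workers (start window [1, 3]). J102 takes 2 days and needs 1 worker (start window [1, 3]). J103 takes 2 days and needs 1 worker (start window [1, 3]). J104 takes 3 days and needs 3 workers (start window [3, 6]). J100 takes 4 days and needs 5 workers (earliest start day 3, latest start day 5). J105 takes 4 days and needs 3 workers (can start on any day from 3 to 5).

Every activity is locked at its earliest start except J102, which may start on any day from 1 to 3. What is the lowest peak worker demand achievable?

J102@1: d1:4  d2:4  d3:11  d4:11  d5:11  d6:8  d7:0  d8:0 → peak 11
J102@2: d1:3  d2:4  d3:12  d4:11  d5:11  d6:8  d7:0  d8:0 → peak 12
J102@3: d1:3  d2:3  d3:12  d4:12  d5:11  d6:8  d7:0  d8:0 → peak 12
Best is J102@1, peak 11.

11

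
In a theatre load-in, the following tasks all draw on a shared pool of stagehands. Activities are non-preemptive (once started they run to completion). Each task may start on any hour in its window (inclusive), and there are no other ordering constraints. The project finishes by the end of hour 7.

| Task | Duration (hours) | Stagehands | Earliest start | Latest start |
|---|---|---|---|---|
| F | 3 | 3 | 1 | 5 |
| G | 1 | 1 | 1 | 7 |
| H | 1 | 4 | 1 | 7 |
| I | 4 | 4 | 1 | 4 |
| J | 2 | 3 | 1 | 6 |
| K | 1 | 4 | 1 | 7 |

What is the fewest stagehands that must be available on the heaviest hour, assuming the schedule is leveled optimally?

7

Early-start (F@1, G@1, H@1, I@1, J@1, K@1) gives peak 19: h1:19  h2:10  h3:7  h4:4  h5:0  h6:0  h7:0.
Shift H→2, I→3, J→4, K→7.
Schedule F@1, G@1, H@2, I@3, J@4, K@7: h1:4  h2:7  h3:7  h4:7  h5:7  h6:4  h7:4 — peak 7.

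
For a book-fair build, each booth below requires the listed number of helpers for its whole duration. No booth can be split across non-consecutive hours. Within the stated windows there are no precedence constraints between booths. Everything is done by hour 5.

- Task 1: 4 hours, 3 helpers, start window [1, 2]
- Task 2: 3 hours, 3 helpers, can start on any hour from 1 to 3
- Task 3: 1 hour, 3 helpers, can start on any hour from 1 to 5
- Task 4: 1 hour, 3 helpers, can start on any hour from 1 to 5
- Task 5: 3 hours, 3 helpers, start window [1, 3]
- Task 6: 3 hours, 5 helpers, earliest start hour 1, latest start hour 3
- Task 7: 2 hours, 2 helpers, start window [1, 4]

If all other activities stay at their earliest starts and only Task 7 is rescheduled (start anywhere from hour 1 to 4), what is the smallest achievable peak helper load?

Task 7@1: h1:22  h2:16  h3:14  h4:3  h5:0 → peak 22
Task 7@2: h1:20  h2:16  h3:16  h4:3  h5:0 → peak 20
Task 7@3: h1:20  h2:14  h3:16  h4:5  h5:0 → peak 20
Task 7@4: h1:20  h2:14  h3:14  h4:5  h5:2 → peak 20
Best is Task 7@2, peak 20.

20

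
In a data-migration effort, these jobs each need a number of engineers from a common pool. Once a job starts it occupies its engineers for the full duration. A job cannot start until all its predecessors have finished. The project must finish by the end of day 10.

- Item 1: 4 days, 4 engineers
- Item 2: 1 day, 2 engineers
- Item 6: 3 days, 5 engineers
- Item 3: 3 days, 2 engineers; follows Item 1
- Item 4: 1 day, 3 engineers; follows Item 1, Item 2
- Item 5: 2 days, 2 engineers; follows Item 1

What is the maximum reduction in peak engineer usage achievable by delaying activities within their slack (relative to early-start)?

5

Early-start peak: d1:11  d2:9  d3:9  d4:4  d5:7  d6:4  d7:2  d8:0  d9:0  d10:0 ⇒ 11.
Leveled (Item 1@1, Item 2@1, Item 6@5, Item 3@8, Item 4@8, Item 5@9): d1:6  d2:4  d3:4  d4:4  d5:5  d6:5  d7:5  d8:5  d9:4  d10:4 ⇒ 6.
Reduction 11 − 6 = 5.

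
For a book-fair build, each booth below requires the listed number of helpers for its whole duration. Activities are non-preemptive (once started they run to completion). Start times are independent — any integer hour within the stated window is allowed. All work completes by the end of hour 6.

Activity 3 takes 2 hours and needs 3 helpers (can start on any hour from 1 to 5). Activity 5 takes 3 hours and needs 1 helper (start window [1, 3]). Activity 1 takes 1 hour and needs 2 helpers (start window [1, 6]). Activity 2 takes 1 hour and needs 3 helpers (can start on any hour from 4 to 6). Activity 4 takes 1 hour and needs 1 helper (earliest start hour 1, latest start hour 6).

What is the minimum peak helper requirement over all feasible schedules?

Early-start (Activity 3@1, Activity 5@1, Activity 1@1, Activity 2@4, Activity 4@1) gives peak 7: h1:7  h2:4  h3:1  h4:3  h5:0  h6:0.
Shift Activity 5→3, Activity 1→3, Activity 2→6, Activity 4→4.
Schedule Activity 3@1, Activity 5@3, Activity 1@3, Activity 2@6, Activity 4@4: h1:3  h2:3  h3:3  h4:2  h5:1  h6:3 — peak 3.
Total helper-hours = 15 over 6 hours ⇒ peak ≥ ⌈15/6⌉ = 3, so 3 is optimal.

3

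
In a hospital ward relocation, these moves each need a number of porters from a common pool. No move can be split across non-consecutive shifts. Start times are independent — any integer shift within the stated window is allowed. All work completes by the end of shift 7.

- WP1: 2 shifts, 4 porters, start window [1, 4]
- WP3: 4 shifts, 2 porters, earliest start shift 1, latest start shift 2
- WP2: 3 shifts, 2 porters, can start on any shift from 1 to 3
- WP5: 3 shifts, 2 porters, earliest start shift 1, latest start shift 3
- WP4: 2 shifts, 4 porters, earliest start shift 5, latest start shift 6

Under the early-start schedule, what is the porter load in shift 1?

10

At early start, shift 1 has: WP1, WP3, WP2, WP5.
Demand: 4 + 2 + 2 + 2 = 10.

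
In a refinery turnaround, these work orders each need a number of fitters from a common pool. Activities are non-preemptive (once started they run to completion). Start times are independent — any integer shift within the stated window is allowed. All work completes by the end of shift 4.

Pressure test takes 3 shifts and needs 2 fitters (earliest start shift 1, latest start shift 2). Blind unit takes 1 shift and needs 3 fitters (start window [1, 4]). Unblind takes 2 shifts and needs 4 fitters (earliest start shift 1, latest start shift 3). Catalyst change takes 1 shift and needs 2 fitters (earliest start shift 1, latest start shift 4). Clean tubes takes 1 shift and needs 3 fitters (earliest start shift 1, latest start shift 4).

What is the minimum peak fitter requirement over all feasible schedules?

6

Early-start (Pressure test@1, Blind unit@1, Unblind@1, Catalyst change@1, Clean tubes@1) gives peak 14: s1:14  s2:6  s3:2  s4:0.
Shift Unblind→2, Catalyst change→4, Clean tubes→4.
Schedule Pressure test@1, Blind unit@1, Unblind@2, Catalyst change@4, Clean tubes@4: s1:5  s2:6  s3:6  s4:5 — peak 6.
Total fitter-shifts = 22 over 4 shifts ⇒ peak ≥ ⌈22/4⌉ = 6, so 6 is optimal.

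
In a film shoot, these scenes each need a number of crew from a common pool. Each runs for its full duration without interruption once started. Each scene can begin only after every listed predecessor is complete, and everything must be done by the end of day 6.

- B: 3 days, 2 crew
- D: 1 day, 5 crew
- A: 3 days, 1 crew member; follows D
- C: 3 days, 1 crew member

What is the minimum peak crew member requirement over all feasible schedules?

5

Early-start (B@1, D@1, A@2, C@1) gives peak 8: d1:8  d2:4  d3:4  d4:1  d5:0  d6:0.
Shift B→2, C→2.
Schedule B@2, D@1, A@2, C@2: d1:5  d2:4  d3:4  d4:4  d5:0  d6:0 — peak 5.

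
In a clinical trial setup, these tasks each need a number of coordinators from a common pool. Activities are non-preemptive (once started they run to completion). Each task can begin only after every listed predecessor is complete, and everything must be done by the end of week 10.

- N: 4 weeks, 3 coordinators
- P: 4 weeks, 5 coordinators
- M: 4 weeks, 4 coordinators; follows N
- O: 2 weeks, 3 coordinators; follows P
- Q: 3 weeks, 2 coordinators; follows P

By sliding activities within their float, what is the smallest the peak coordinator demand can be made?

8

Early-start (N@1, P@1, M@5, O@5, Q@5) gives peak 9: w1:8  w2:8  w3:8  w4:8  w5:9  w6:9  w7:6  w8:4  w9:0  w10:0.
Shift Q→7.
Schedule N@1, P@1, M@5, O@5, Q@7: w1:8  w2:8  w3:8  w4:8  w5:7  w6:7  w7:6  w8:6  w9:2  w10:0 — peak 8.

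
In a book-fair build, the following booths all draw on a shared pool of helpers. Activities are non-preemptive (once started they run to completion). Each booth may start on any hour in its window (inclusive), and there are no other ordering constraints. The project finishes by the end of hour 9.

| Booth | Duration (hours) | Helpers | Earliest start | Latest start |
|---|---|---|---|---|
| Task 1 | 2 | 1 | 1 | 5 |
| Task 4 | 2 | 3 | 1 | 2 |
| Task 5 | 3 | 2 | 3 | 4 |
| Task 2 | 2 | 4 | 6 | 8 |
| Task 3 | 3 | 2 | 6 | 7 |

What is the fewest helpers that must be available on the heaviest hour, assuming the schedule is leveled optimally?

Schedule Task 1@1, Task 4@1, Task 5@3, Task 2@6, Task 3@6: h1:4  h2:4  h3:2  h4:2  h5:2  h6:6  h7:6  h8:2  h9:0 — peak 6.

6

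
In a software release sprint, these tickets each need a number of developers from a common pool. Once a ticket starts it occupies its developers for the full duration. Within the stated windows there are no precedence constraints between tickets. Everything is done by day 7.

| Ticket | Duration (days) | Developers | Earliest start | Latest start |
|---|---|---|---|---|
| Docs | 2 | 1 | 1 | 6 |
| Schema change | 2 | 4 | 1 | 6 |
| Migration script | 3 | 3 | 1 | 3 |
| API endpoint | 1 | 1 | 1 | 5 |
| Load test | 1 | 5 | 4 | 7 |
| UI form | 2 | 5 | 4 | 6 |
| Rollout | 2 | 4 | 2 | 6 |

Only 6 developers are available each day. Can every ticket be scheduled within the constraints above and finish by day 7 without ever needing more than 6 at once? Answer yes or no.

no

Total developer-days = 43; over 7 days the average is 43/7 > 6, so some day must exceed 6.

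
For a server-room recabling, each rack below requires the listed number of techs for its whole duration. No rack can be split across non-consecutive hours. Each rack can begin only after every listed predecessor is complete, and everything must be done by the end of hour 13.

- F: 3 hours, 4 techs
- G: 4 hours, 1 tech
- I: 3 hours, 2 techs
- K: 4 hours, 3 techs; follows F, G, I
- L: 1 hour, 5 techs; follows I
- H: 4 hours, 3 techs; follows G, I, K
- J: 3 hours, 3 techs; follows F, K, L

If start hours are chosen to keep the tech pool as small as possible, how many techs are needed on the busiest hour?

Schedule F@1, G@1, I@1, K@5, L@4, H@9, J@9: h1:7  h2:7  h3:7  h4:6  h5:3  h6:3  h7:3  h8:3  h9:6  h10:6  h11:6  h12:3  h13:0 — peak 7.

7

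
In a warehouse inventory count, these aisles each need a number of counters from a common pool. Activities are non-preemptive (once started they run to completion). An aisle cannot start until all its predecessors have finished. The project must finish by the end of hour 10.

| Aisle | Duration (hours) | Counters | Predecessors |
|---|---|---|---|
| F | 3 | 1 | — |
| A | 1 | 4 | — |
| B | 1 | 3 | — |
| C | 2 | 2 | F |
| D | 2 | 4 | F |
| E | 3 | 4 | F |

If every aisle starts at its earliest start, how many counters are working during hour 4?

At early start, hour 4 has: C, D, E.
Demand: 2 + 4 + 4 = 10.

10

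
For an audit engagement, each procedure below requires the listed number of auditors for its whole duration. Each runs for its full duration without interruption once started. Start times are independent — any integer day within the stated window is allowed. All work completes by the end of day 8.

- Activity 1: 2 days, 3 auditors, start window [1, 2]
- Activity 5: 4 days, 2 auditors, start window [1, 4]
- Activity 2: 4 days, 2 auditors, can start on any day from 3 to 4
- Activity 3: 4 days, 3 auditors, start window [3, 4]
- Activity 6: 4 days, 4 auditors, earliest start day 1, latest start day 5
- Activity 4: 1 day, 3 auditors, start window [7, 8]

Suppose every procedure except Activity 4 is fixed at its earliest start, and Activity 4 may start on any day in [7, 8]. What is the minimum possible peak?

11

Activity 4@7: d1:9  d2:9  d3:11  d4:11  d5:5  d6:5  d7:3  d8:0 → peak 11
Activity 4@8: d1:9  d2:9  d3:11  d4:11  d5:5  d6:5  d7:0  d8:3 → peak 11
Best is Activity 4@7, peak 11.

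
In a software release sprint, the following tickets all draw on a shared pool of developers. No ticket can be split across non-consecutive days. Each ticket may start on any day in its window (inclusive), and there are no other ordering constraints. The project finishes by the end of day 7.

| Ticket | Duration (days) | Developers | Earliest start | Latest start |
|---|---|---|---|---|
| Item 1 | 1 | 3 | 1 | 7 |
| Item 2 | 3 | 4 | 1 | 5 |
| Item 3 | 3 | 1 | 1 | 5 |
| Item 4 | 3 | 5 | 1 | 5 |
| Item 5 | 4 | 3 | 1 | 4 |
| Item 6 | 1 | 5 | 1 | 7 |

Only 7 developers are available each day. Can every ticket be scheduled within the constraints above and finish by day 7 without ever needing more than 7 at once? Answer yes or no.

no

Total developer-days = 50; over 7 days the average is 50/7 > 7, so some day must exceed 7.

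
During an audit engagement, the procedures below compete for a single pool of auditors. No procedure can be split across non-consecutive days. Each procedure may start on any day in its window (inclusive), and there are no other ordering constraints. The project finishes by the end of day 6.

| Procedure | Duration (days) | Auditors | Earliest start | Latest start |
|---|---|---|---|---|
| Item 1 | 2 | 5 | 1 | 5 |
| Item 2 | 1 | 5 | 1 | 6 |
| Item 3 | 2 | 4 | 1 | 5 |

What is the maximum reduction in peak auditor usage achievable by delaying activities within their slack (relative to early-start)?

9

Early-start peak: d1:14  d2:9  d3:0  d4:0  d5:0  d6:0 ⇒ 14.
Leveled (Item 1@1, Item 2@3, Item 3@4): d1:5  d2:5  d3:5  d4:4  d5:4  d6:0 ⇒ 5.
Reduction 14 − 5 = 9.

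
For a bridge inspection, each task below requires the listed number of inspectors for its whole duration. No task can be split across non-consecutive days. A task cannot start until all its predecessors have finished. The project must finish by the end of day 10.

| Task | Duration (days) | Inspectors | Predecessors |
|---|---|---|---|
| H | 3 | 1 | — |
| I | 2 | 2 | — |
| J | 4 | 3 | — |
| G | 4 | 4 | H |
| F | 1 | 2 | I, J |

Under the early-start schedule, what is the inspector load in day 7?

4

At early start, day 7 has: G.
Demand: 4 = 4.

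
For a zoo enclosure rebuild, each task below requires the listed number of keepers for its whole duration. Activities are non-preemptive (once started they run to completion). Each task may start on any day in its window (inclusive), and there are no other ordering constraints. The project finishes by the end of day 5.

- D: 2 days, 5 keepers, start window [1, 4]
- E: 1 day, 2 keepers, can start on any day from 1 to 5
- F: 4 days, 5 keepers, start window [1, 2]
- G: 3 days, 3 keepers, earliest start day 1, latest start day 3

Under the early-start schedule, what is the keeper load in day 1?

At early start, day 1 has: D, E, F, G.
Demand: 5 + 2 + 5 + 3 = 15.

15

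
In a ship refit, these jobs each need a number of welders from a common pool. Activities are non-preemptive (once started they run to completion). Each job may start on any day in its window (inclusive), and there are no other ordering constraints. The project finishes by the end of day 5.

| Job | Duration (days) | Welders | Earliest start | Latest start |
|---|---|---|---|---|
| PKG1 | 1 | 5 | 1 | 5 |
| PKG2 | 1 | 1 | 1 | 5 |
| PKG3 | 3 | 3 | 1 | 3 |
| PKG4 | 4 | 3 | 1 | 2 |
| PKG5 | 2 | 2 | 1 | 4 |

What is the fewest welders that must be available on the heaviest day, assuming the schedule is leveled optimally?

7

Early-start (PKG1@1, PKG2@1, PKG3@1, PKG4@1, PKG5@1) gives peak 14: d1:14  d2:8  d3:6  d4:3  d5:0.
Shift PKG2→2, PKG3→3, PKG4→2.
Schedule PKG1@1, PKG2@2, PKG3@3, PKG4@2, PKG5@1: d1:7  d2:6  d3:6  d4:6  d5:6 — peak 7.
Total welder-days = 31 over 5 days ⇒ peak ≥ ⌈31/5⌉ = 7, so 7 is optimal.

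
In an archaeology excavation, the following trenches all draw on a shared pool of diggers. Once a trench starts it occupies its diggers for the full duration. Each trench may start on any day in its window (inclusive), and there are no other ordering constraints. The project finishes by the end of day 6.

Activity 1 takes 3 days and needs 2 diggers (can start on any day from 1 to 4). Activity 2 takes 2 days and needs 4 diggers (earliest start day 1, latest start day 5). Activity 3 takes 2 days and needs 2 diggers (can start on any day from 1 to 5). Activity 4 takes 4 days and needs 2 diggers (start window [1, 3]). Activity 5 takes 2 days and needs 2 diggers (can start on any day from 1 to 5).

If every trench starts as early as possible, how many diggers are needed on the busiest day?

12

Early-start schedule: Activity 1@1, Activity 2@1, Activity 3@1, Activity 4@1, Activity 5@1.
Load per day: day 1: 12, day 2: 12, day 3: 4, day 4: 2, day 5: 0, day 6: 0.
Peak is 12.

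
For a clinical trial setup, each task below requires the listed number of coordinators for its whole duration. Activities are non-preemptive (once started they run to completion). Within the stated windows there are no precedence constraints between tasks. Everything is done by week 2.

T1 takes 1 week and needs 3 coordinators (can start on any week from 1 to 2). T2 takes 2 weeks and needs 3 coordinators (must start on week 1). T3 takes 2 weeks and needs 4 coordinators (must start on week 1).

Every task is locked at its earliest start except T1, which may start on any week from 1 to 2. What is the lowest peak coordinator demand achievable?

10

T1@1: w1:10  w2:7 → peak 10
T1@2: w1:7  w2:10 → peak 10
Best is T1@1, peak 10.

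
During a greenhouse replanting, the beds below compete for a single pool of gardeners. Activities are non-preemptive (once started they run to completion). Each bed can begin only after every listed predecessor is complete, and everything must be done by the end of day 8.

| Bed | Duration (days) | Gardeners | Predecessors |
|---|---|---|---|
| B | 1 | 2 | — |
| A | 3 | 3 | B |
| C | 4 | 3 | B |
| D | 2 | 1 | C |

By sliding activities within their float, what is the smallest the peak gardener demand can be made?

Early-start (B@1, A@2, C@2, D@6) gives peak 6: d1:2  d2:6  d3:6  d4:6  d5:3  d6:1  d7:1  d8:0.
Shift A→6.
Schedule B@1, A@6, C@2, D@6: d1:2  d2:3  d3:3  d4:3  d5:3  d6:4  d7:4  d8:3 — peak 4.
Total gardener-days = 25 over 8 days ⇒ peak ≥ ⌈25/8⌉ = 4, so 4 is optimal.

4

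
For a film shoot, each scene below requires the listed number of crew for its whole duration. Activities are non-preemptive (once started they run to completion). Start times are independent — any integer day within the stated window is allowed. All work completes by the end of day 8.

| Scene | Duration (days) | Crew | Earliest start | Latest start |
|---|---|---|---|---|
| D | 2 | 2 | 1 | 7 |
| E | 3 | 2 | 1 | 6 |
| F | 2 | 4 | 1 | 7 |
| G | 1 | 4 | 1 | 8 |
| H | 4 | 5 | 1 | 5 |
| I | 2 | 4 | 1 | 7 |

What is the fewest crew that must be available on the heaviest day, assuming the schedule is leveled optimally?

Early-start (D@1, E@1, F@1, G@1, H@1, I@1) gives peak 21: d1:21  d2:17  d3:7  d4:5  d5:0  d6:0  d7:0  d8:0.
Shift G→4, H→5, I→3.
Schedule D@1, E@1, F@1, G@4, H@5, I@3: d1:8  d2:8  d3:6  d4:8  d5:5  d6:5  d7:5  d8:5 — peak 8.

8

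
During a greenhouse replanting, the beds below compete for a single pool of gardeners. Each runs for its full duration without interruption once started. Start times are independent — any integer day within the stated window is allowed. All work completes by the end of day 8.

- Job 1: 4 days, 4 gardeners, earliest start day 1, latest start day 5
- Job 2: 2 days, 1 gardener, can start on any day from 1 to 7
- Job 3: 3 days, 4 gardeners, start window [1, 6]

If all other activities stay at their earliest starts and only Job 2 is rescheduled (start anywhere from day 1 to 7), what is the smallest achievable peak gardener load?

8

Job 2@1: d1:9  d2:9  d3:8  d4:4  d5:0  d6:0  d7:0  d8:0 → peak 9
Job 2@2: d1:8  d2:9  d3:9  d4:4  d5:0  d6:0  d7:0  d8:0 → peak 9
Job 2@3: d1:8  d2:8  d3:9  d4:5  d5:0  d6:0  d7:0  d8:0 → peak 9
Job 2@4: d1:8  d2:8  d3:8  d4:5  d5:1  d6:0  d7:0  d8:0 → peak 8
Job 2@5: d1:8  d2:8  d3:8  d4:4  d5:1  d6:1  d7:0  d8:0 → peak 8
Job 2@6: d1:8  d2:8  d3:8  d4:4  d5:0  d6:1  d7:1  d8:0 → peak 8
Job 2@7: d1:8  d2:8  d3:8  d4:4  d5:0  d6:0  d7:1  d8:1 → peak 8
Best is Job 2@4, peak 8.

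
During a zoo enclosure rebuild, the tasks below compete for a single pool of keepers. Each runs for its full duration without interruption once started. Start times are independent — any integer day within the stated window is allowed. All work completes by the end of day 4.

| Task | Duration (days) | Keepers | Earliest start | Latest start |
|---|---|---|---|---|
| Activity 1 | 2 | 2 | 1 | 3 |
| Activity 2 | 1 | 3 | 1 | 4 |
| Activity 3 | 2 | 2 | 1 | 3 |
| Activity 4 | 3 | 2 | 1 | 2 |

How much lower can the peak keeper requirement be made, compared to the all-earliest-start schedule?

Early-start peak: d1:9  d2:6  d3:2  d4:0 ⇒ 9.
Leveled (Activity 1@1, Activity 2@1, Activity 3@3, Activity 4@2): d1:5  d2:4  d3:4  d4:4 ⇒ 5.
Reduction 9 − 5 = 4.

4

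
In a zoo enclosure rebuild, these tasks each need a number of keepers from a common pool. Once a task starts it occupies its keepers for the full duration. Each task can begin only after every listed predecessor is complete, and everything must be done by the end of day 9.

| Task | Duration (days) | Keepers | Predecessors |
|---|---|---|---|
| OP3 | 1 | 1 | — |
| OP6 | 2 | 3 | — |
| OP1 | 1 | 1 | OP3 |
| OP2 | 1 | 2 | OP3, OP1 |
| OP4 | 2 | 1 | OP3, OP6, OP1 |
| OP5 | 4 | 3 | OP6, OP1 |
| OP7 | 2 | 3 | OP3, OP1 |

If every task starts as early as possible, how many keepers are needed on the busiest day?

Early-start schedule: OP3@1, OP6@1, OP1@2, OP2@3, OP4@3, OP5@3, OP7@3.
Load per day: day 1: 4, day 2: 4, day 3: 9, day 4: 7, day 5: 3, day 6: 3, day 7: 0, day 8: 0, day 9: 0.
Peak is 9.

9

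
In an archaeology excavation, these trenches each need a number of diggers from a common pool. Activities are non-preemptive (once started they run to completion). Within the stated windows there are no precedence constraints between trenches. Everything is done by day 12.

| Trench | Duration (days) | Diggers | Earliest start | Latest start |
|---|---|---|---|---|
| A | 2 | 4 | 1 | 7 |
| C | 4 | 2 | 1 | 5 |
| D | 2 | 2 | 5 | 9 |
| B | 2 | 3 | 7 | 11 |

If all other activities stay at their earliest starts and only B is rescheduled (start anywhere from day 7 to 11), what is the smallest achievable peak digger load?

6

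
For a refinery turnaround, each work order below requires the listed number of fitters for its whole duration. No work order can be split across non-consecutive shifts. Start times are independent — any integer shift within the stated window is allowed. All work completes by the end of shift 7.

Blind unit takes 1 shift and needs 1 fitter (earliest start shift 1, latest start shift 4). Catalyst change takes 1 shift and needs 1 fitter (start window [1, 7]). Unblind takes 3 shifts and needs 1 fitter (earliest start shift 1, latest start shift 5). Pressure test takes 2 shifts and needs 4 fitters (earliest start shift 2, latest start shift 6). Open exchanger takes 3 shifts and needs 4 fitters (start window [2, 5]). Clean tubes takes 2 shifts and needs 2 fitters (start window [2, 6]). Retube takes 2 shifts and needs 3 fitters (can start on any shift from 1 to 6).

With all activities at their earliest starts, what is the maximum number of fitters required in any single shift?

Early-start schedule: Blind unit@1, Catalyst change@1, Unblind@1, Pressure test@2, Open exchanger@2, Clean tubes@2, Retube@1.
Load per shift: shift 1: 6, shift 2: 14, shift 3: 11, shift 4: 4, shift 5: 0, shift 6: 0, shift 7: 0.
Peak is 14.

14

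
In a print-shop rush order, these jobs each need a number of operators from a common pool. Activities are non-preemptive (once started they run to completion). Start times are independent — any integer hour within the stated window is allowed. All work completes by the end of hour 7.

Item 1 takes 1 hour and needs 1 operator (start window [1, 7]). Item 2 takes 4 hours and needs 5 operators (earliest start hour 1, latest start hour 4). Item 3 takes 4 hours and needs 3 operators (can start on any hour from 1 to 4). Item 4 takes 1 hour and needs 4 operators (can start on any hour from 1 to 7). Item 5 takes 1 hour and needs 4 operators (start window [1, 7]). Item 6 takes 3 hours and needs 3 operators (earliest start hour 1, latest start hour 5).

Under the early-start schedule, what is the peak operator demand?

20

Early-start schedule: Item 1@1, Item 2@1, Item 3@1, Item 4@1, Item 5@1, Item 6@1.
Load per hour: hour 1: 20, hour 2: 11, hour 3: 11, hour 4: 8, hour 5: 0, hour 6: 0, hour 7: 0.
Peak is 20.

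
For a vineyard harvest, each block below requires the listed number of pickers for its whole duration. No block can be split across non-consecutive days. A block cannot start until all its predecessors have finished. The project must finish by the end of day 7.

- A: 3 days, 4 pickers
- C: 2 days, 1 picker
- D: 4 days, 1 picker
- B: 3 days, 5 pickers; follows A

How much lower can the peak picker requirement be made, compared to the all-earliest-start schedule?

Early-start peak: d1:6  d2:6  d3:5  d4:6  d5:5  d6:5  d7:0 ⇒ 6.
Leveled (A@1, C@1, D@1, B@4): d1:6  d2:6  d3:5  d4:6  d5:5  d6:5  d7:0 ⇒ 6.
Reduction 6 − 6 = 0.

0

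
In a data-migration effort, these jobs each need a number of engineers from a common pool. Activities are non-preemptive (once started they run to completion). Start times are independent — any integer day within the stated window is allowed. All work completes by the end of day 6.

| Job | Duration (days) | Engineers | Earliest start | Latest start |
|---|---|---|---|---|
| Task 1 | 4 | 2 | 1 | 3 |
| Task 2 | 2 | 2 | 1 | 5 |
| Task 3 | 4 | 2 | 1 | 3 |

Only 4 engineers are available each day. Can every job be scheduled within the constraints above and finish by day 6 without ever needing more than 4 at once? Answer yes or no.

Schedule Task 1@1, Task 2@1, Task 3@3: d1:4  d2:4  d3:4  d4:4  d5:2  d6:2 — peak 4 ≤ 4.

yes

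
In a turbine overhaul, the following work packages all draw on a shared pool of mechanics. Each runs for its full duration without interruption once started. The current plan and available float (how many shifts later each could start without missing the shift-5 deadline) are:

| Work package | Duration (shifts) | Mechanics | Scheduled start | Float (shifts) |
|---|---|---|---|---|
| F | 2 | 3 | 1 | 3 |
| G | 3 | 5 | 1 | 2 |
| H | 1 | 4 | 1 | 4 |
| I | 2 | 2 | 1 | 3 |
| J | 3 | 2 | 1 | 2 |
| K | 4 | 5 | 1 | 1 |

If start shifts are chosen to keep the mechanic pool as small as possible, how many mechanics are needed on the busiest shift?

Early-start (F@1, G@1, H@1, I@1, J@1, K@1) gives peak 21: s1:21  s2:17  s3:12  s4:5  s5:0.
Shift G→3, K→2.
Schedule F@1, G@3, H@1, I@1, J@1, K@2: s1:11  s2:12  s3:12  s4:10  s5:10 — peak 12.

12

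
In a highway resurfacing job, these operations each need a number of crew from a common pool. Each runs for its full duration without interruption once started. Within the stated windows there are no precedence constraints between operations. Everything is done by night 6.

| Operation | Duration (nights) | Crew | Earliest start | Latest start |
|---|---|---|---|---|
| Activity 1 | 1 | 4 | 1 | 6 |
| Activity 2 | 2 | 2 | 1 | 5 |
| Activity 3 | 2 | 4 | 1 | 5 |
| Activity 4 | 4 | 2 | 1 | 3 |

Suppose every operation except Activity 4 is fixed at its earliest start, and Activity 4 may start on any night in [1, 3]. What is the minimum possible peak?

10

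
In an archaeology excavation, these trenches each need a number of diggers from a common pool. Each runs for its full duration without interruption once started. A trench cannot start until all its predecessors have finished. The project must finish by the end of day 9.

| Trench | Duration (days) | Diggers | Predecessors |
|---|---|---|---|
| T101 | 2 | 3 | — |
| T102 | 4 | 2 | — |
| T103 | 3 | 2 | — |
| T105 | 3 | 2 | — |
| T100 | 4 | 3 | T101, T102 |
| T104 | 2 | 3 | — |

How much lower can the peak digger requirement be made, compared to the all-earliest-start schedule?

Early-start peak: d1:12  d2:12  d3:6  d4:2  d5:3  d6:3  d7:3  d8:3  d9:0 ⇒ 12.
Leveled (T101@1, T102@1, T103@3, T105@3, T100@6, T104@6): d1:5  d2:5  d3:6  d4:6  d5:4  d6:6  d7:6  d8:3  d9:3 ⇒ 6.
Reduction 12 − 6 = 6.

6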